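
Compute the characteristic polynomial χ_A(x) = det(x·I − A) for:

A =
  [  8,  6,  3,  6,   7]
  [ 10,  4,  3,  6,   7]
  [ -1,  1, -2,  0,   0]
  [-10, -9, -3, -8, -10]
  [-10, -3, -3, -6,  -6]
x^5 + 4*x^4 + x^3 - 10*x^2 - 4*x + 8

Expanding det(x·I − A) (e.g. by cofactor expansion or by noting that A is similar to its Jordan form J, which has the same characteristic polynomial as A) gives
  χ_A(x) = x^5 + 4*x^4 + x^3 - 10*x^2 - 4*x + 8
which factors as (x - 1)^2*(x + 2)^3. The eigenvalues (with algebraic multiplicities) are λ = -2 with multiplicity 3, λ = 1 with multiplicity 2.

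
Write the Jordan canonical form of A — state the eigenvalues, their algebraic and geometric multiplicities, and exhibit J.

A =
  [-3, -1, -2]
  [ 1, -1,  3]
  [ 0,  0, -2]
J_3(-2)

The characteristic polynomial is
  det(x·I − A) = x^3 + 6*x^2 + 12*x + 8 = (x + 2)^3

Eigenvalues and multiplicities (the geometric multiplicity of λ is n − rank(A − λI), which equals the number of Jordan blocks for λ):
  λ = -2: algebraic multiplicity = 3, geometric multiplicity = 1

Determining the block sizes for each eigenvalue:
  λ = -2: one block (gm = 1), so the single block has size am = 3 → block sizes [3]

Assembling the blocks gives a Jordan form
J =
  [-2,  1,  0]
  [ 0, -2,  1]
  [ 0,  0, -2]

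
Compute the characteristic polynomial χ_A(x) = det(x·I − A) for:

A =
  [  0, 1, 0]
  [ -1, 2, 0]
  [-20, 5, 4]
x^3 - 6*x^2 + 9*x - 4

Expanding det(x·I − A) (e.g. by cofactor expansion or by noting that A is similar to its Jordan form J, which has the same characteristic polynomial as A) gives
  χ_A(x) = x^3 - 6*x^2 + 9*x - 4
which factors as (x - 4)*(x - 1)^2. The eigenvalues (with algebraic multiplicities) are λ = 1 with multiplicity 2, λ = 4 with multiplicity 1.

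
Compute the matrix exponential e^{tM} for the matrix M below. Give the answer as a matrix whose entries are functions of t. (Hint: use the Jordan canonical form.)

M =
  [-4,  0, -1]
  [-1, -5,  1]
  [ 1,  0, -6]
e^{tM} =
  [t*exp(-5*t) + exp(-5*t), 0, -t*exp(-5*t)]
  [-t*exp(-5*t), exp(-5*t), t*exp(-5*t)]
  [t*exp(-5*t), 0, -t*exp(-5*t) + exp(-5*t)]

Strategy: write M = P · J · P⁻¹ where J is a Jordan canonical form, so e^{tM} = P · e^{tJ} · P⁻¹, and e^{tJ} can be computed block-by-block.

M has Jordan form
J =
  [-5,  1,  0]
  [ 0, -5,  0]
  [ 0,  0, -5]
(up to reordering of blocks).

Per-block formulas:
  For a 2×2 Jordan block J_2(-5): exp(t · J_2(-5)) = e^(-5t)·(I + t·N), where N is the 2×2 nilpotent shift.
  For a 1×1 block at λ = -5: exp(t · [-5]) = [e^(-5t)].

After assembling e^{tJ} and conjugating by P, we get:

e^{tM} =
  [t*exp(-5*t) + exp(-5*t), 0, -t*exp(-5*t)]
  [-t*exp(-5*t), exp(-5*t), t*exp(-5*t)]
  [t*exp(-5*t), 0, -t*exp(-5*t) + exp(-5*t)]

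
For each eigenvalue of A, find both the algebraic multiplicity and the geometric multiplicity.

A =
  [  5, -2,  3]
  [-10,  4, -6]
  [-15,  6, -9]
λ = 0: alg = 3, geom = 2

Step 1 — factor the characteristic polynomial to read off the algebraic multiplicities:
  χ_A(x) = x^3

Step 2 — compute geometric multiplicities via the rank-nullity identity g(λ) = n − rank(A − λI):
  rank(A − (0)·I) = 1, so dim ker(A − (0)·I) = n − 1 = 2

Summary:
  λ = 0: algebraic multiplicity = 3, geometric multiplicity = 2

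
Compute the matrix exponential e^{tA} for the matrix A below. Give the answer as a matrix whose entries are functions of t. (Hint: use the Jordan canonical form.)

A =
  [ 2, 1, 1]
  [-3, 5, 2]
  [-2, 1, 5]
e^{tA} =
  [-t^2*exp(4*t)/2 - 2*t*exp(4*t) + exp(4*t), t*exp(4*t), t^2*exp(4*t)/2 + t*exp(4*t)]
  [-t^2*exp(4*t)/2 - 3*t*exp(4*t), t*exp(4*t) + exp(4*t), t^2*exp(4*t)/2 + 2*t*exp(4*t)]
  [-t^2*exp(4*t)/2 - 2*t*exp(4*t), t*exp(4*t), t^2*exp(4*t)/2 + t*exp(4*t) + exp(4*t)]

Strategy: write A = P · J · P⁻¹ where J is a Jordan canonical form, so e^{tA} = P · e^{tJ} · P⁻¹, and e^{tJ} can be computed block-by-block.

A has Jordan form
J =
  [4, 1, 0]
  [0, 4, 1]
  [0, 0, 4]
(up to reordering of blocks).

Per-block formulas:
  For a 3×3 Jordan block J_3(4): exp(t · J_3(4)) = e^(4t)·(I + t·N + (t^2/2)·N^2), where N is the 3×3 nilpotent shift.

After assembling e^{tJ} and conjugating by P, we get:

e^{tA} =
  [-t^2*exp(4*t)/2 - 2*t*exp(4*t) + exp(4*t), t*exp(4*t), t^2*exp(4*t)/2 + t*exp(4*t)]
  [-t^2*exp(4*t)/2 - 3*t*exp(4*t), t*exp(4*t) + exp(4*t), t^2*exp(4*t)/2 + 2*t*exp(4*t)]
  [-t^2*exp(4*t)/2 - 2*t*exp(4*t), t*exp(4*t), t^2*exp(4*t)/2 + t*exp(4*t) + exp(4*t)]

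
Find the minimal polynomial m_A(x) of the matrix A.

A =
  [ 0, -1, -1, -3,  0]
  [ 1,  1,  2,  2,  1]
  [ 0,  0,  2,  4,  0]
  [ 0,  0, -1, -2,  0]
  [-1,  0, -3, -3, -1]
x^3

The characteristic polynomial is χ_A(x) = x^5, so the eigenvalues are known. The minimal polynomial is
  m_A(x) = Π_λ (x − λ)^{k_λ}
where k_λ is the size of the *largest* Jordan block for λ (equivalently, the smallest k with (A − λI)^k v = 0 for every generalised eigenvector v of λ).

  λ = 0: largest Jordan block has size 3, contributing (x − 0)^3

So m_A(x) = x^3 = x^3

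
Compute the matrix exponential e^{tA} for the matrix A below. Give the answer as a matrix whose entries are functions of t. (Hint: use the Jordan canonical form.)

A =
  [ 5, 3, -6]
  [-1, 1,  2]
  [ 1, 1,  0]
e^{tA} =
  [3*t*exp(2*t) + exp(2*t), 3*t*exp(2*t), -6*t*exp(2*t)]
  [-t*exp(2*t), -t*exp(2*t) + exp(2*t), 2*t*exp(2*t)]
  [t*exp(2*t), t*exp(2*t), -2*t*exp(2*t) + exp(2*t)]

Strategy: write A = P · J · P⁻¹ where J is a Jordan canonical form, so e^{tA} = P · e^{tJ} · P⁻¹, and e^{tJ} can be computed block-by-block.

A has Jordan form
J =
  [2, 1, 0]
  [0, 2, 0]
  [0, 0, 2]
(up to reordering of blocks).

Per-block formulas:
  For a 2×2 Jordan block J_2(2): exp(t · J_2(2)) = e^(2t)·(I + t·N), where N is the 2×2 nilpotent shift.
  For a 1×1 block at λ = 2: exp(t · [2]) = [e^(2t)].

After assembling e^{tJ} and conjugating by P, we get:

e^{tA} =
  [3*t*exp(2*t) + exp(2*t), 3*t*exp(2*t), -6*t*exp(2*t)]
  [-t*exp(2*t), -t*exp(2*t) + exp(2*t), 2*t*exp(2*t)]
  [t*exp(2*t), t*exp(2*t), -2*t*exp(2*t) + exp(2*t)]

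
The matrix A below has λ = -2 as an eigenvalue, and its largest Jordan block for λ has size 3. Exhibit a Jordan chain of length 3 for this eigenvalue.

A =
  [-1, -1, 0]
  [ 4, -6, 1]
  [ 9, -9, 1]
A Jordan chain for λ = -2 of length 3:
v_1 = (-3, -3, 0)ᵀ
v_2 = (1, 4, 9)ᵀ
v_3 = (1, 0, 0)ᵀ

Let N = A − (-2)·I. We want v_3 with N^3 v_3 = 0 but N^2 v_3 ≠ 0; then v_{j-1} := N · v_j for j = 3, …, 2.

Pick v_3 = (1, 0, 0)ᵀ.
Then v_2 = N · v_3 = (1, 4, 9)ᵀ.
Then v_1 = N · v_2 = (-3, -3, 0)ᵀ.

Sanity check: (A − (-2)·I) v_1 = (0, 0, 0)ᵀ = 0. ✓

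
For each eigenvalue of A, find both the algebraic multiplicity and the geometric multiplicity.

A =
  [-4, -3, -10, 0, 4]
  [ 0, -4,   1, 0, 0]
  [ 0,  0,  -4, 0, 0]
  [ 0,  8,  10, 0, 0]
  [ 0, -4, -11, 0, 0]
λ = -4: alg = 3, geom = 1; λ = 0: alg = 2, geom = 2

Step 1 — factor the characteristic polynomial to read off the algebraic multiplicities:
  χ_A(x) = x^2*(x + 4)^3

Step 2 — compute geometric multiplicities via the rank-nullity identity g(λ) = n − rank(A − λI):
  rank(A − (-4)·I) = 4, so dim ker(A − (-4)·I) = n − 4 = 1
  rank(A − (0)·I) = 3, so dim ker(A − (0)·I) = n − 3 = 2

Summary:
  λ = -4: algebraic multiplicity = 3, geometric multiplicity = 1
  λ = 0: algebraic multiplicity = 2, geometric multiplicity = 2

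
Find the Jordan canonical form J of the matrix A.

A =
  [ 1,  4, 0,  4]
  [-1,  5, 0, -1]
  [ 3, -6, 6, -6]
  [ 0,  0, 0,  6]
J_2(3) ⊕ J_1(6) ⊕ J_1(6)

The characteristic polynomial is
  det(x·I − A) = x^4 - 18*x^3 + 117*x^2 - 324*x + 324 = (x - 6)^2*(x - 3)^2

Eigenvalues and multiplicities (the geometric multiplicity of λ is n − rank(A − λI), which equals the number of Jordan blocks for λ):
  λ = 3: algebraic multiplicity = 2, geometric multiplicity = 1
  λ = 6: algebraic multiplicity = 2, geometric multiplicity = 2

Determining the block sizes for each eigenvalue:
  λ = 3: one block (gm = 1), so the single block has size am = 2 → block sizes [2]
  λ = 6: gm = am = 2, so every block has size 1 → block sizes [1, 1]

Assembling the blocks gives a Jordan form
J =
  [3, 1, 0, 0]
  [0, 3, 0, 0]
  [0, 0, 6, 0]
  [0, 0, 0, 6]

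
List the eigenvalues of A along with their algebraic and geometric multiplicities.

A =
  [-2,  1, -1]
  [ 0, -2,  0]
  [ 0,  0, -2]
λ = -2: alg = 3, geom = 2

Step 1 — factor the characteristic polynomial to read off the algebraic multiplicities:
  χ_A(x) = (x + 2)^3

Step 2 — compute geometric multiplicities via the rank-nullity identity g(λ) = n − rank(A − λI):
  rank(A − (-2)·I) = 1, so dim ker(A − (-2)·I) = n − 1 = 2

Summary:
  λ = -2: algebraic multiplicity = 3, geometric multiplicity = 2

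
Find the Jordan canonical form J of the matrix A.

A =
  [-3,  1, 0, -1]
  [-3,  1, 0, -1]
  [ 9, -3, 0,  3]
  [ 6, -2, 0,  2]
J_2(0) ⊕ J_1(0) ⊕ J_1(0)

The characteristic polynomial is
  det(x·I − A) = x^4

Eigenvalues and multiplicities (the geometric multiplicity of λ is n − rank(A − λI), which equals the number of Jordan blocks for λ):
  λ = 0: algebraic multiplicity = 4, geometric multiplicity = 3

Determining the block sizes for each eigenvalue:
  λ = 0: 3 blocks summing to 4 forces exactly one block of size 2 and the rest size 1 → block sizes [2, 1, 1]

Assembling the blocks gives a Jordan form
J =
  [0, 1, 0, 0]
  [0, 0, 0, 0]
  [0, 0, 0, 0]
  [0, 0, 0, 0]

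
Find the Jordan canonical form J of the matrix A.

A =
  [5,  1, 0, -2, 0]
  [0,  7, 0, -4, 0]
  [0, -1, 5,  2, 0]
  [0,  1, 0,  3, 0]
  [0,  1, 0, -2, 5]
J_2(5) ⊕ J_1(5) ⊕ J_1(5) ⊕ J_1(5)

The characteristic polynomial is
  det(x·I − A) = x^5 - 25*x^4 + 250*x^3 - 1250*x^2 + 3125*x - 3125 = (x - 5)^5

Eigenvalues and multiplicities (the geometric multiplicity of λ is n − rank(A − λI), which equals the number of Jordan blocks for λ):
  λ = 5: algebraic multiplicity = 5, geometric multiplicity = 4

Determining the block sizes for each eigenvalue:
  λ = 5: 4 blocks summing to 5 forces exactly one block of size 2 and the rest size 1 → block sizes [2, 1, 1, 1]

Assembling the blocks gives a Jordan form
J =
  [5, 1, 0, 0, 0]
  [0, 5, 0, 0, 0]
  [0, 0, 5, 0, 0]
  [0, 0, 0, 5, 0]
  [0, 0, 0, 0, 5]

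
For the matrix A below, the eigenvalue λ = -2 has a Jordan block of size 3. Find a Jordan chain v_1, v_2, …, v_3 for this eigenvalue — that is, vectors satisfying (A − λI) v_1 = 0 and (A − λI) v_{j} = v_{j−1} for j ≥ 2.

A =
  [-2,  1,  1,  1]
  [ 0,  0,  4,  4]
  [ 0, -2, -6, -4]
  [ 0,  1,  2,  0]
A Jordan chain for λ = -2 of length 3:
v_1 = (1, 0, 0, 0)ᵀ
v_2 = (1, 2, -2, 1)ᵀ
v_3 = (0, 1, 0, 0)ᵀ

Let N = A − (-2)·I. We want v_3 with N^3 v_3 = 0 but N^2 v_3 ≠ 0; then v_{j-1} := N · v_j for j = 3, …, 2.

Pick v_3 = (0, 1, 0, 0)ᵀ.
Then v_2 = N · v_3 = (1, 2, -2, 1)ᵀ.
Then v_1 = N · v_2 = (1, 0, 0, 0)ᵀ.

Sanity check: (A − (-2)·I) v_1 = (0, 0, 0, 0)ᵀ = 0. ✓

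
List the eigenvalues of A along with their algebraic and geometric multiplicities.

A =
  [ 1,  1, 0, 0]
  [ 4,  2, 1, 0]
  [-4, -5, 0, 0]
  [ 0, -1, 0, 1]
λ = 1: alg = 4, geom = 2

Step 1 — factor the characteristic polynomial to read off the algebraic multiplicities:
  χ_A(x) = (x - 1)^4

Step 2 — compute geometric multiplicities via the rank-nullity identity g(λ) = n − rank(A − λI):
  rank(A − (1)·I) = 2, so dim ker(A − (1)·I) = n − 2 = 2

Summary:
  λ = 1: algebraic multiplicity = 4, geometric multiplicity = 2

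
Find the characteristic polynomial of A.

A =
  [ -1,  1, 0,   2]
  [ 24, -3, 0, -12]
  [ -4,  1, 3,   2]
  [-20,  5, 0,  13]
x^4 - 12*x^3 + 54*x^2 - 108*x + 81

Expanding det(x·I − A) (e.g. by cofactor expansion or by noting that A is similar to its Jordan form J, which has the same characteristic polynomial as A) gives
  χ_A(x) = x^4 - 12*x^3 + 54*x^2 - 108*x + 81
which factors as (x - 3)^4. The eigenvalues (with algebraic multiplicities) are λ = 3 with multiplicity 4.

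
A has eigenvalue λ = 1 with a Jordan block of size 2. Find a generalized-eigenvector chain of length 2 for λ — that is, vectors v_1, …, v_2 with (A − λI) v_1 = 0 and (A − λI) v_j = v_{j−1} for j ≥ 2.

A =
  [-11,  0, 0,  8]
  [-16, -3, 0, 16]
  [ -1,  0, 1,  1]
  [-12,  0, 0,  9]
A Jordan chain for λ = 1 of length 2:
v_1 = (0, 0, 1, 0)ᵀ
v_2 = (2, 4, 0, 3)ᵀ

Let N = A − (1)·I. We want v_2 with N^2 v_2 = 0 but N^1 v_2 ≠ 0; then v_{j-1} := N · v_j for j = 2, …, 2.

Pick v_2 = (2, 4, 0, 3)ᵀ.
Then v_1 = N · v_2 = (0, 0, 1, 0)ᵀ.

Sanity check: (A − (1)·I) v_1 = (0, 0, 0, 0)ᵀ = 0. ✓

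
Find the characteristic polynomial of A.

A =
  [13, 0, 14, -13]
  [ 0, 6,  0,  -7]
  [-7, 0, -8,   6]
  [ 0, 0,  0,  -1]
x^4 - 10*x^3 + 13*x^2 + 60*x + 36

Expanding det(x·I − A) (e.g. by cofactor expansion or by noting that A is similar to its Jordan form J, which has the same characteristic polynomial as A) gives
  χ_A(x) = x^4 - 10*x^3 + 13*x^2 + 60*x + 36
which factors as (x - 6)^2*(x + 1)^2. The eigenvalues (with algebraic multiplicities) are λ = -1 with multiplicity 2, λ = 6 with multiplicity 2.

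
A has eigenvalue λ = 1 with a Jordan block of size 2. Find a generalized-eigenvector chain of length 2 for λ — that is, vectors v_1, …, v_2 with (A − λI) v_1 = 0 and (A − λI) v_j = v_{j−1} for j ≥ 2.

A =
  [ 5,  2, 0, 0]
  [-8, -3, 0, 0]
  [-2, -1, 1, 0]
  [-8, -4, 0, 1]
A Jordan chain for λ = 1 of length 2:
v_1 = (4, -8, -2, -8)ᵀ
v_2 = (1, 0, 0, 0)ᵀ

Let N = A − (1)·I. We want v_2 with N^2 v_2 = 0 but N^1 v_2 ≠ 0; then v_{j-1} := N · v_j for j = 2, …, 2.

Pick v_2 = (1, 0, 0, 0)ᵀ.
Then v_1 = N · v_2 = (4, -8, -2, -8)ᵀ.

Sanity check: (A − (1)·I) v_1 = (0, 0, 0, 0)ᵀ = 0. ✓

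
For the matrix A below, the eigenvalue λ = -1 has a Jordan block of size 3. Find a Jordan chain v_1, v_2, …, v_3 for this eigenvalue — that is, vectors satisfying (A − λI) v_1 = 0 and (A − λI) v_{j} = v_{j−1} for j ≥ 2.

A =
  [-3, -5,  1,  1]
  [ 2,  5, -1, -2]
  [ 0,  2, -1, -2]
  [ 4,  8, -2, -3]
A Jordan chain for λ = -1 of length 3:
v_1 = (-2, 0, -4, 0)ᵀ
v_2 = (-2, 2, 0, 4)ᵀ
v_3 = (1, 0, 0, 0)ᵀ

Let N = A − (-1)·I. We want v_3 with N^3 v_3 = 0 but N^2 v_3 ≠ 0; then v_{j-1} := N · v_j for j = 3, …, 2.

Pick v_3 = (1, 0, 0, 0)ᵀ.
Then v_2 = N · v_3 = (-2, 2, 0, 4)ᵀ.
Then v_1 = N · v_2 = (-2, 0, -4, 0)ᵀ.

Sanity check: (A − (-1)·I) v_1 = (0, 0, 0, 0)ᵀ = 0. ✓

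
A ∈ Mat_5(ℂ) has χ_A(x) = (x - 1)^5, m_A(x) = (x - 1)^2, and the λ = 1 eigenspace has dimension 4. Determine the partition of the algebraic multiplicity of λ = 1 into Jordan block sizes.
Block sizes for λ = 1: [2, 1, 1, 1]

Step 1 — from the characteristic polynomial, algebraic multiplicity of λ = 1 is 5. From dim ker(A − (1)·I) = 4, there are exactly 4 Jordan blocks for λ = 1.
Step 2 — from the minimal polynomial, the factor (x − 1)^2 tells us the largest block for λ = 1 has size 2.
Step 3 — with total size 5, 4 blocks, and largest block 2, the block sizes (in nonincreasing order) are [2, 1, 1, 1].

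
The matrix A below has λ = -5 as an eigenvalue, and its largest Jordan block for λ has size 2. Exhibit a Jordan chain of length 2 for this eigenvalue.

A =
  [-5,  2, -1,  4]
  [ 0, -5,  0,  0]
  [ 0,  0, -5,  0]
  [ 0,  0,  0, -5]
A Jordan chain for λ = -5 of length 2:
v_1 = (2, 0, 0, 0)ᵀ
v_2 = (0, 1, 0, 0)ᵀ

Let N = A − (-5)·I. We want v_2 with N^2 v_2 = 0 but N^1 v_2 ≠ 0; then v_{j-1} := N · v_j for j = 2, …, 2.

Pick v_2 = (0, 1, 0, 0)ᵀ.
Then v_1 = N · v_2 = (2, 0, 0, 0)ᵀ.

Sanity check: (A − (-5)·I) v_1 = (0, 0, 0, 0)ᵀ = 0. ✓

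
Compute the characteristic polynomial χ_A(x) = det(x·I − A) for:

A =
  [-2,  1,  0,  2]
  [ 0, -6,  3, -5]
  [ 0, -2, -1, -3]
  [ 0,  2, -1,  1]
x^4 + 8*x^3 + 24*x^2 + 32*x + 16

Expanding det(x·I − A) (e.g. by cofactor expansion or by noting that A is similar to its Jordan form J, which has the same characteristic polynomial as A) gives
  χ_A(x) = x^4 + 8*x^3 + 24*x^2 + 32*x + 16
which factors as (x + 2)^4. The eigenvalues (with algebraic multiplicities) are λ = -2 with multiplicity 4.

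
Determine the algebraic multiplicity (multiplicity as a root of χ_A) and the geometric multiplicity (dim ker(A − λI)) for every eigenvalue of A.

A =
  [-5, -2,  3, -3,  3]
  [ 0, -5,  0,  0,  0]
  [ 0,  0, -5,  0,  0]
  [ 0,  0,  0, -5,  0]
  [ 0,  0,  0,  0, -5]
λ = -5: alg = 5, geom = 4

Step 1 — factor the characteristic polynomial to read off the algebraic multiplicities:
  χ_A(x) = (x + 5)^5

Step 2 — compute geometric multiplicities via the rank-nullity identity g(λ) = n − rank(A − λI):
  rank(A − (-5)·I) = 1, so dim ker(A − (-5)·I) = n − 1 = 4

Summary:
  λ = -5: algebraic multiplicity = 5, geometric multiplicity = 4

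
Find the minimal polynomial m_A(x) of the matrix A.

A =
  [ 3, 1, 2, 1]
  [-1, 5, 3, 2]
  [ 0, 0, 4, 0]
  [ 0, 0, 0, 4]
x^3 - 12*x^2 + 48*x - 64

The characteristic polynomial is χ_A(x) = (x - 4)^4, so the eigenvalues are known. The minimal polynomial is
  m_A(x) = Π_λ (x − λ)^{k_λ}
where k_λ is the size of the *largest* Jordan block for λ (equivalently, the smallest k with (A − λI)^k v = 0 for every generalised eigenvector v of λ).

  λ = 4: largest Jordan block has size 3, contributing (x − 4)^3

So m_A(x) = (x - 4)^3 = x^3 - 12*x^2 + 48*x - 64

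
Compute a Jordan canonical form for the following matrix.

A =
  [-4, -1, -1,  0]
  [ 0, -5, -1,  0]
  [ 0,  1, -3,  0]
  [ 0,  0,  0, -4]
J_2(-4) ⊕ J_1(-4) ⊕ J_1(-4)

The characteristic polynomial is
  det(x·I − A) = x^4 + 16*x^3 + 96*x^2 + 256*x + 256 = (x + 4)^4

Eigenvalues and multiplicities (the geometric multiplicity of λ is n − rank(A − λI), which equals the number of Jordan blocks for λ):
  λ = -4: algebraic multiplicity = 4, geometric multiplicity = 3

Determining the block sizes for each eigenvalue:
  λ = -4: 3 blocks summing to 4 forces exactly one block of size 2 and the rest size 1 → block sizes [2, 1, 1]

Assembling the blocks gives a Jordan form
J =
  [-4,  1,  0,  0]
  [ 0, -4,  0,  0]
  [ 0,  0, -4,  0]
  [ 0,  0,  0, -4]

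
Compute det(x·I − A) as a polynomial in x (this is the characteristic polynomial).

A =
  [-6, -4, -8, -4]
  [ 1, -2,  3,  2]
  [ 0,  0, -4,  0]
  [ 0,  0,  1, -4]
x^4 + 16*x^3 + 96*x^2 + 256*x + 256

Expanding det(x·I − A) (e.g. by cofactor expansion or by noting that A is similar to its Jordan form J, which has the same characteristic polynomial as A) gives
  χ_A(x) = x^4 + 16*x^3 + 96*x^2 + 256*x + 256
which factors as (x + 4)^4. The eigenvalues (with algebraic multiplicities) are λ = -4 with multiplicity 4.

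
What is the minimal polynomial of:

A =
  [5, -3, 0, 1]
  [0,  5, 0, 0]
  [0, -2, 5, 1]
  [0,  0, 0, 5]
x^2 - 10*x + 25

The characteristic polynomial is χ_A(x) = (x - 5)^4, so the eigenvalues are known. The minimal polynomial is
  m_A(x) = Π_λ (x − λ)^{k_λ}
where k_λ is the size of the *largest* Jordan block for λ (equivalently, the smallest k with (A − λI)^k v = 0 for every generalised eigenvector v of λ).

  λ = 5: largest Jordan block has size 2, contributing (x − 5)^2

So m_A(x) = (x - 5)^2 = x^2 - 10*x + 25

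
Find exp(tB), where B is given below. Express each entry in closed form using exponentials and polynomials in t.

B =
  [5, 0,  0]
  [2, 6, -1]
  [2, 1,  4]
e^{tB} =
  [exp(5*t), 0, 0]
  [2*t*exp(5*t), t*exp(5*t) + exp(5*t), -t*exp(5*t)]
  [2*t*exp(5*t), t*exp(5*t), -t*exp(5*t) + exp(5*t)]

Strategy: write B = P · J · P⁻¹ where J is a Jordan canonical form, so e^{tB} = P · e^{tJ} · P⁻¹, and e^{tJ} can be computed block-by-block.

B has Jordan form
J =
  [5, 1, 0]
  [0, 5, 0]
  [0, 0, 5]
(up to reordering of blocks).

Per-block formulas:
  For a 2×2 Jordan block J_2(5): exp(t · J_2(5)) = e^(5t)·(I + t·N), where N is the 2×2 nilpotent shift.
  For a 1×1 block at λ = 5: exp(t · [5]) = [e^(5t)].

After assembling e^{tJ} and conjugating by P, we get:

e^{tB} =
  [exp(5*t), 0, 0]
  [2*t*exp(5*t), t*exp(5*t) + exp(5*t), -t*exp(5*t)]
  [2*t*exp(5*t), t*exp(5*t), -t*exp(5*t) + exp(5*t)]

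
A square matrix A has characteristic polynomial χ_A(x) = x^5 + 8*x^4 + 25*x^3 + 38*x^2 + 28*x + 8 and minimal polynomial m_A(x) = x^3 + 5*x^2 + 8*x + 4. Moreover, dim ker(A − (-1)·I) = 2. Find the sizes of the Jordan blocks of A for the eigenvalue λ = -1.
Block sizes for λ = -1: [1, 1]

Step 1 — from the characteristic polynomial, algebraic multiplicity of λ = -1 is 2. From dim ker(A − (-1)·I) = 2, there are exactly 2 Jordan blocks for λ = -1.
Step 2 — from the minimal polynomial, the factor (x + 1) tells us the largest block for λ = -1 has size 1.
Step 3 — with total size 2, 2 blocks, and largest block 1, the block sizes (in nonincreasing order) are [1, 1].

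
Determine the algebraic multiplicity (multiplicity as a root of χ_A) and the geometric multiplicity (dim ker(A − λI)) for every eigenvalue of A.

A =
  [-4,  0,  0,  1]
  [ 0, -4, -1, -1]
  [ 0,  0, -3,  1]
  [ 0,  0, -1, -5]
λ = -4: alg = 4, geom = 2

Step 1 — factor the characteristic polynomial to read off the algebraic multiplicities:
  χ_A(x) = (x + 4)^4

Step 2 — compute geometric multiplicities via the rank-nullity identity g(λ) = n − rank(A − λI):
  rank(A − (-4)·I) = 2, so dim ker(A − (-4)·I) = n − 2 = 2

Summary:
  λ = -4: algebraic multiplicity = 4, geometric multiplicity = 2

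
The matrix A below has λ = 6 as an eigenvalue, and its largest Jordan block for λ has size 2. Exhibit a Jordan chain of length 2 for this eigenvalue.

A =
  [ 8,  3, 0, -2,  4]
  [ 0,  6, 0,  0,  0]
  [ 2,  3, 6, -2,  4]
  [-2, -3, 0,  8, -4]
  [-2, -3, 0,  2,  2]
A Jordan chain for λ = 6 of length 2:
v_1 = (2, 0, 2, -2, -2)ᵀ
v_2 = (1, 0, 0, 0, 0)ᵀ

Let N = A − (6)·I. We want v_2 with N^2 v_2 = 0 but N^1 v_2 ≠ 0; then v_{j-1} := N · v_j for j = 2, …, 2.

Pick v_2 = (1, 0, 0, 0, 0)ᵀ.
Then v_1 = N · v_2 = (2, 0, 2, -2, -2)ᵀ.

Sanity check: (A − (6)·I) v_1 = (0, 0, 0, 0, 0)ᵀ = 0. ✓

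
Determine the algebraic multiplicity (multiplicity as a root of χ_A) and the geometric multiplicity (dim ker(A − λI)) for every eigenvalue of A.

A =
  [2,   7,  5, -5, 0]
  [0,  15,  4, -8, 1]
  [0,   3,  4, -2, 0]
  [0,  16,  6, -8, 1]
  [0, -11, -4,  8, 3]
λ = 2: alg = 2, geom = 1; λ = 4: alg = 3, geom = 1

Step 1 — factor the characteristic polynomial to read off the algebraic multiplicities:
  χ_A(x) = (x - 4)^3*(x - 2)^2

Step 2 — compute geometric multiplicities via the rank-nullity identity g(λ) = n − rank(A − λI):
  rank(A − (2)·I) = 4, so dim ker(A − (2)·I) = n − 4 = 1
  rank(A − (4)·I) = 4, so dim ker(A − (4)·I) = n − 4 = 1

Summary:
  λ = 2: algebraic multiplicity = 2, geometric multiplicity = 1
  λ = 4: algebraic multiplicity = 3, geometric multiplicity = 1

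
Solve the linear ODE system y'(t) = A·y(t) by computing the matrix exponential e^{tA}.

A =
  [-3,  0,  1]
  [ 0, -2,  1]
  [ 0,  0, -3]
e^{tA} =
  [exp(-3*t), 0, t*exp(-3*t)]
  [0, exp(-2*t), exp(-2*t) - exp(-3*t)]
  [0, 0, exp(-3*t)]

Strategy: write A = P · J · P⁻¹ where J is a Jordan canonical form, so e^{tA} = P · e^{tJ} · P⁻¹, and e^{tJ} can be computed block-by-block.

A has Jordan form
J =
  [-3,  1,  0]
  [ 0, -3,  0]
  [ 0,  0, -2]
(up to reordering of blocks).

Per-block formulas:
  For a 1×1 block at λ = -2: exp(t · [-2]) = [e^(-2t)].
  For a 2×2 Jordan block J_2(-3): exp(t · J_2(-3)) = e^(-3t)·(I + t·N), where N is the 2×2 nilpotent shift.

After assembling e^{tJ} and conjugating by P, we get:

e^{tA} =
  [exp(-3*t), 0, t*exp(-3*t)]
  [0, exp(-2*t), exp(-2*t) - exp(-3*t)]
  [0, 0, exp(-3*t)]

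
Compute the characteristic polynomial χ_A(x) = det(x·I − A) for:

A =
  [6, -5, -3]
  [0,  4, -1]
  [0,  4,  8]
x^3 - 18*x^2 + 108*x - 216

Expanding det(x·I − A) (e.g. by cofactor expansion or by noting that A is similar to its Jordan form J, which has the same characteristic polynomial as A) gives
  χ_A(x) = x^3 - 18*x^2 + 108*x - 216
which factors as (x - 6)^3. The eigenvalues (with algebraic multiplicities) are λ = 6 with multiplicity 3.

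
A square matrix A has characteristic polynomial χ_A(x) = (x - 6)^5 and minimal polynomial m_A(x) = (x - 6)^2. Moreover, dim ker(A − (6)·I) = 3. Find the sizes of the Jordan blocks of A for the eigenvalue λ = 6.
Block sizes for λ = 6: [2, 2, 1]

Step 1 — from the characteristic polynomial, algebraic multiplicity of λ = 6 is 5. From dim ker(A − (6)·I) = 3, there are exactly 3 Jordan blocks for λ = 6.
Step 2 — from the minimal polynomial, the factor (x − 6)^2 tells us the largest block for λ = 6 has size 2.
Step 3 — with total size 5, 3 blocks, and largest block 2, the block sizes (in nonincreasing order) are [2, 2, 1].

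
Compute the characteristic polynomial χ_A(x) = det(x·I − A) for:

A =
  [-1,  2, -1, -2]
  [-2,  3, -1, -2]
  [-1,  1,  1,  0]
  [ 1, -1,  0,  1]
x^4 - 4*x^3 + 6*x^2 - 4*x + 1

Expanding det(x·I − A) (e.g. by cofactor expansion or by noting that A is similar to its Jordan form J, which has the same characteristic polynomial as A) gives
  χ_A(x) = x^4 - 4*x^3 + 6*x^2 - 4*x + 1
which factors as (x - 1)^4. The eigenvalues (with algebraic multiplicities) are λ = 1 with multiplicity 4.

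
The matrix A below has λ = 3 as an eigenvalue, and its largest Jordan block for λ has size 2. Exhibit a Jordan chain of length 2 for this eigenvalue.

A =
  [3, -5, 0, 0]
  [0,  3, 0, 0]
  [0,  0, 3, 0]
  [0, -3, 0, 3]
A Jordan chain for λ = 3 of length 2:
v_1 = (-5, 0, 0, -3)ᵀ
v_2 = (0, 1, 0, 0)ᵀ

Let N = A − (3)·I. We want v_2 with N^2 v_2 = 0 but N^1 v_2 ≠ 0; then v_{j-1} := N · v_j for j = 2, …, 2.

Pick v_2 = (0, 1, 0, 0)ᵀ.
Then v_1 = N · v_2 = (-5, 0, 0, -3)ᵀ.

Sanity check: (A − (3)·I) v_1 = (0, 0, 0, 0)ᵀ = 0. ✓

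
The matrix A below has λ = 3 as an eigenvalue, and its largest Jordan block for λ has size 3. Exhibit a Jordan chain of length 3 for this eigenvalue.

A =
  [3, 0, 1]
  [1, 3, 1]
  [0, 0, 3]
A Jordan chain for λ = 3 of length 3:
v_1 = (0, 1, 0)ᵀ
v_2 = (1, 1, 0)ᵀ
v_3 = (0, 0, 1)ᵀ

Let N = A − (3)·I. We want v_3 with N^3 v_3 = 0 but N^2 v_3 ≠ 0; then v_{j-1} := N · v_j for j = 3, …, 2.

Pick v_3 = (0, 0, 1)ᵀ.
Then v_2 = N · v_3 = (1, 1, 0)ᵀ.
Then v_1 = N · v_2 = (0, 1, 0)ᵀ.

Sanity check: (A − (3)·I) v_1 = (0, 0, 0)ᵀ = 0. ✓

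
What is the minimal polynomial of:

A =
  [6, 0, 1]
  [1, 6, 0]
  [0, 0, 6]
x^3 - 18*x^2 + 108*x - 216

The characteristic polynomial is χ_A(x) = (x - 6)^3, so the eigenvalues are known. The minimal polynomial is
  m_A(x) = Π_λ (x − λ)^{k_λ}
where k_λ is the size of the *largest* Jordan block for λ (equivalently, the smallest k with (A − λI)^k v = 0 for every generalised eigenvector v of λ).

  λ = 6: largest Jordan block has size 3, contributing (x − 6)^3

So m_A(x) = (x - 6)^3 = x^3 - 18*x^2 + 108*x - 216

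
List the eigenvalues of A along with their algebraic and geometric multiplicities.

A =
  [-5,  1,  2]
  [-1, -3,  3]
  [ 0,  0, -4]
λ = -4: alg = 3, geom = 1

Step 1 — factor the characteristic polynomial to read off the algebraic multiplicities:
  χ_A(x) = (x + 4)^3

Step 2 — compute geometric multiplicities via the rank-nullity identity g(λ) = n − rank(A − λI):
  rank(A − (-4)·I) = 2, so dim ker(A − (-4)·I) = n − 2 = 1

Summary:
  λ = -4: algebraic multiplicity = 3, geometric multiplicity = 1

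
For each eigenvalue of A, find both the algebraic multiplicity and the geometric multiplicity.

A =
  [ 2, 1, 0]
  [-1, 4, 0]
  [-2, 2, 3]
λ = 3: alg = 3, geom = 2

Step 1 — factor the characteristic polynomial to read off the algebraic multiplicities:
  χ_A(x) = (x - 3)^3

Step 2 — compute geometric multiplicities via the rank-nullity identity g(λ) = n − rank(A − λI):
  rank(A − (3)·I) = 1, so dim ker(A − (3)·I) = n − 1 = 2

Summary:
  λ = 3: algebraic multiplicity = 3, geometric multiplicity = 2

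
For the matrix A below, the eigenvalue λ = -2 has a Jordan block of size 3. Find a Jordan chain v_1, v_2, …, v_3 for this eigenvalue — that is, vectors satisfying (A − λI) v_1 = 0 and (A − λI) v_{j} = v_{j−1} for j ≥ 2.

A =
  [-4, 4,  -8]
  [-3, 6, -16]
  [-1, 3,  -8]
A Jordan chain for λ = -2 of length 3:
v_1 = (0, -2, -1)ᵀ
v_2 = (-2, -3, -1)ᵀ
v_3 = (1, 0, 0)ᵀ

Let N = A − (-2)·I. We want v_3 with N^3 v_3 = 0 but N^2 v_3 ≠ 0; then v_{j-1} := N · v_j for j = 3, …, 2.

Pick v_3 = (1, 0, 0)ᵀ.
Then v_2 = N · v_3 = (-2, -3, -1)ᵀ.
Then v_1 = N · v_2 = (0, -2, -1)ᵀ.

Sanity check: (A − (-2)·I) v_1 = (0, 0, 0)ᵀ = 0. ✓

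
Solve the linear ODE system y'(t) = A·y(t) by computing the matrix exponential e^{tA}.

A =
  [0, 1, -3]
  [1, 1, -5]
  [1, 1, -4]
e^{tA} =
  [-t^2*exp(-t)/2 + t*exp(-t) + exp(-t), t*exp(-t), t^2*exp(-t)/2 - 3*t*exp(-t)]
  [-t^2*exp(-t) + t*exp(-t), 2*t*exp(-t) + exp(-t), t^2*exp(-t) - 5*t*exp(-t)]
  [-t^2*exp(-t)/2 + t*exp(-t), t*exp(-t), t^2*exp(-t)/2 - 3*t*exp(-t) + exp(-t)]

Strategy: write A = P · J · P⁻¹ where J is a Jordan canonical form, so e^{tA} = P · e^{tJ} · P⁻¹, and e^{tJ} can be computed block-by-block.

A has Jordan form
J =
  [-1,  1,  0]
  [ 0, -1,  1]
  [ 0,  0, -1]
(up to reordering of blocks).

Per-block formulas:
  For a 3×3 Jordan block J_3(-1): exp(t · J_3(-1)) = e^(-1t)·(I + t·N + (t^2/2)·N^2), where N is the 3×3 nilpotent shift.

After assembling e^{tJ} and conjugating by P, we get:

e^{tA} =
  [-t^2*exp(-t)/2 + t*exp(-t) + exp(-t), t*exp(-t), t^2*exp(-t)/2 - 3*t*exp(-t)]
  [-t^2*exp(-t) + t*exp(-t), 2*t*exp(-t) + exp(-t), t^2*exp(-t) - 5*t*exp(-t)]
  [-t^2*exp(-t)/2 + t*exp(-t), t*exp(-t), t^2*exp(-t)/2 - 3*t*exp(-t) + exp(-t)]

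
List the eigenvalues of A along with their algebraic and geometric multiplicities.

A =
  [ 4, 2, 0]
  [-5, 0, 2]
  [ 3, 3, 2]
λ = 2: alg = 3, geom = 1

Step 1 — factor the characteristic polynomial to read off the algebraic multiplicities:
  χ_A(x) = (x - 2)^3

Step 2 — compute geometric multiplicities via the rank-nullity identity g(λ) = n − rank(A − λI):
  rank(A − (2)·I) = 2, so dim ker(A − (2)·I) = n − 2 = 1

Summary:
  λ = 2: algebraic multiplicity = 3, geometric multiplicity = 1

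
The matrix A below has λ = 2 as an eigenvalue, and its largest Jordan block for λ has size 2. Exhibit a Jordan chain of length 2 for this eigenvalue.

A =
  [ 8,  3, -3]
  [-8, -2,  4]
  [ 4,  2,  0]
A Jordan chain for λ = 2 of length 2:
v_1 = (6, -8, 4)ᵀ
v_2 = (1, 0, 0)ᵀ

Let N = A − (2)·I. We want v_2 with N^2 v_2 = 0 but N^1 v_2 ≠ 0; then v_{j-1} := N · v_j for j = 2, …, 2.

Pick v_2 = (1, 0, 0)ᵀ.
Then v_1 = N · v_2 = (6, -8, 4)ᵀ.

Sanity check: (A − (2)·I) v_1 = (0, 0, 0)ᵀ = 0. ✓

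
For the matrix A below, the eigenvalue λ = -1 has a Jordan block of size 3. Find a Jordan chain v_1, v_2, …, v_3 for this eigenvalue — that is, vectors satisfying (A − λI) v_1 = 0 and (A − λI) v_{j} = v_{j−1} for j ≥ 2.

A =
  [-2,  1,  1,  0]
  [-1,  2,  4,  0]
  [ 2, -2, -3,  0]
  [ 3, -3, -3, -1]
A Jordan chain for λ = -1 of length 3:
v_1 = (2, 6, -4, -6)ᵀ
v_2 = (-1, -1, 2, 3)ᵀ
v_3 = (1, 0, 0, 0)ᵀ

Let N = A − (-1)·I. We want v_3 with N^3 v_3 = 0 but N^2 v_3 ≠ 0; then v_{j-1} := N · v_j for j = 3, …, 2.

Pick v_3 = (1, 0, 0, 0)ᵀ.
Then v_2 = N · v_3 = (-1, -1, 2, 3)ᵀ.
Then v_1 = N · v_2 = (2, 6, -4, -6)ᵀ.

Sanity check: (A − (-1)·I) v_1 = (0, 0, 0, 0)ᵀ = 0. ✓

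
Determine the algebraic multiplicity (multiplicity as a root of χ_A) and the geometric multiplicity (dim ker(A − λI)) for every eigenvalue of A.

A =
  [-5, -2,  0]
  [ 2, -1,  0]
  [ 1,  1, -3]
λ = -3: alg = 3, geom = 2

Step 1 — factor the characteristic polynomial to read off the algebraic multiplicities:
  χ_A(x) = (x + 3)^3

Step 2 — compute geometric multiplicities via the rank-nullity identity g(λ) = n − rank(A − λI):
  rank(A − (-3)·I) = 1, so dim ker(A − (-3)·I) = n − 1 = 2

Summary:
  λ = -3: algebraic multiplicity = 3, geometric multiplicity = 2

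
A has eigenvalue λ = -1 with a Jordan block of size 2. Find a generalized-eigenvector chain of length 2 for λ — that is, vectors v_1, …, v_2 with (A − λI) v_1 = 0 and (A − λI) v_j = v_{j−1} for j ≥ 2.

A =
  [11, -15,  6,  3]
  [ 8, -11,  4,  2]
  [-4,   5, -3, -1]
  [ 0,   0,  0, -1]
A Jordan chain for λ = -1 of length 2:
v_1 = (12, 8, -4, 0)ᵀ
v_2 = (1, 0, 0, 0)ᵀ

Let N = A − (-1)·I. We want v_2 with N^2 v_2 = 0 but N^1 v_2 ≠ 0; then v_{j-1} := N · v_j for j = 2, …, 2.

Pick v_2 = (1, 0, 0, 0)ᵀ.
Then v_1 = N · v_2 = (12, 8, -4, 0)ᵀ.

Sanity check: (A − (-1)·I) v_1 = (0, 0, 0, 0)ᵀ = 0. ✓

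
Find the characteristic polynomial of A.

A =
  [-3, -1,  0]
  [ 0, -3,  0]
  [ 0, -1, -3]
x^3 + 9*x^2 + 27*x + 27

Expanding det(x·I − A) (e.g. by cofactor expansion or by noting that A is similar to its Jordan form J, which has the same characteristic polynomial as A) gives
  χ_A(x) = x^3 + 9*x^2 + 27*x + 27
which factors as (x + 3)^3. The eigenvalues (with algebraic multiplicities) are λ = -3 with multiplicity 3.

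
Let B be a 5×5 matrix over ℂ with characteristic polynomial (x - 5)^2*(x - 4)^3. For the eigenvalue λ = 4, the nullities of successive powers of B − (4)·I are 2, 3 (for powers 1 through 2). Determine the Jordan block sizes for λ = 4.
Block sizes for λ = 4: [2, 1]

From the dimensions of kernels of powers, the number of Jordan blocks of size at least j is d_j − d_{j−1} where d_j = dim ker(N^j) (with d_0 = 0). Computing the differences gives [2, 1].
The number of blocks of size exactly k is (#blocks of size ≥ k) − (#blocks of size ≥ k + 1), so the partition is: 1 block(s) of size 1, 1 block(s) of size 2.
In nonincreasing order the block sizes are [2, 1].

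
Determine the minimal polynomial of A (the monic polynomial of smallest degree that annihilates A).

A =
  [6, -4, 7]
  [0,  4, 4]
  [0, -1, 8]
x^3 - 18*x^2 + 108*x - 216

The characteristic polynomial is χ_A(x) = (x - 6)^3, so the eigenvalues are known. The minimal polynomial is
  m_A(x) = Π_λ (x − λ)^{k_λ}
where k_λ is the size of the *largest* Jordan block for λ (equivalently, the smallest k with (A − λI)^k v = 0 for every generalised eigenvector v of λ).

  λ = 6: largest Jordan block has size 3, contributing (x − 6)^3

So m_A(x) = (x - 6)^3 = x^3 - 18*x^2 + 108*x - 216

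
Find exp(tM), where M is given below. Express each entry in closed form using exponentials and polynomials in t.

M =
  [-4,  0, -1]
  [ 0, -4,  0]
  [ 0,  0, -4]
e^{tM} =
  [exp(-4*t), 0, -t*exp(-4*t)]
  [0, exp(-4*t), 0]
  [0, 0, exp(-4*t)]

Strategy: write M = P · J · P⁻¹ where J is a Jordan canonical form, so e^{tM} = P · e^{tJ} · P⁻¹, and e^{tJ} can be computed block-by-block.

M has Jordan form
J =
  [-4,  1,  0]
  [ 0, -4,  0]
  [ 0,  0, -4]
(up to reordering of blocks).

Per-block formulas:
  For a 1×1 block at λ = -4: exp(t · [-4]) = [e^(-4t)].
  For a 2×2 Jordan block J_2(-4): exp(t · J_2(-4)) = e^(-4t)·(I + t·N), where N is the 2×2 nilpotent shift.

After assembling e^{tJ} and conjugating by P, we get:

e^{tM} =
  [exp(-4*t), 0, -t*exp(-4*t)]
  [0, exp(-4*t), 0]
  [0, 0, exp(-4*t)]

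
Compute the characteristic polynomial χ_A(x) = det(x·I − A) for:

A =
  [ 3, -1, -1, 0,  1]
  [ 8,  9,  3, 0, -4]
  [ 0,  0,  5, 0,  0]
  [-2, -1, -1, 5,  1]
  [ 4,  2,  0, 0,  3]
x^5 - 25*x^4 + 250*x^3 - 1250*x^2 + 3125*x - 3125

Expanding det(x·I − A) (e.g. by cofactor expansion or by noting that A is similar to its Jordan form J, which has the same characteristic polynomial as A) gives
  χ_A(x) = x^5 - 25*x^4 + 250*x^3 - 1250*x^2 + 3125*x - 3125
which factors as (x - 5)^5. The eigenvalues (with algebraic multiplicities) are λ = 5 with multiplicity 5.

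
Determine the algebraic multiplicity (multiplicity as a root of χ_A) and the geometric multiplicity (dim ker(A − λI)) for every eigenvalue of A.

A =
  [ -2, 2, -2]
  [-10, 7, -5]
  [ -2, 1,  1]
λ = 2: alg = 3, geom = 2

Step 1 — factor the characteristic polynomial to read off the algebraic multiplicities:
  χ_A(x) = (x - 2)^3

Step 2 — compute geometric multiplicities via the rank-nullity identity g(λ) = n − rank(A − λI):
  rank(A − (2)·I) = 1, so dim ker(A − (2)·I) = n − 1 = 2

Summary:
  λ = 2: algebraic multiplicity = 3, geometric multiplicity = 2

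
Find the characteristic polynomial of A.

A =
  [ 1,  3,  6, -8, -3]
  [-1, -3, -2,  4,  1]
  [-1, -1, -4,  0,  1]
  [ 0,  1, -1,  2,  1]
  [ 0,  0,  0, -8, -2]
x^5 + 6*x^4 + 12*x^3 + 8*x^2

Expanding det(x·I − A) (e.g. by cofactor expansion or by noting that A is similar to its Jordan form J, which has the same characteristic polynomial as A) gives
  χ_A(x) = x^5 + 6*x^4 + 12*x^3 + 8*x^2
which factors as x^2*(x + 2)^3. The eigenvalues (with algebraic multiplicities) are λ = -2 with multiplicity 3, λ = 0 with multiplicity 2.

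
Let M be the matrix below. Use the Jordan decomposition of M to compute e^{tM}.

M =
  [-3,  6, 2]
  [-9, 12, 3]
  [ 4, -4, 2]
e^{tM} =
  [-4*t*exp(4*t) - 2*exp(4*t) + 3*exp(3*t), 4*t*exp(4*t) + 2*exp(4*t) - 2*exp(3*t), 2*t*exp(4*t)]
  [-6*t*exp(4*t) - 3*exp(4*t) + 3*exp(3*t), 6*t*exp(4*t) + 3*exp(4*t) - 2*exp(3*t), 3*t*exp(4*t)]
  [4*t*exp(4*t), -4*t*exp(4*t), -2*t*exp(4*t) + exp(4*t)]

Strategy: write M = P · J · P⁻¹ where J is a Jordan canonical form, so e^{tM} = P · e^{tJ} · P⁻¹, and e^{tJ} can be computed block-by-block.

M has Jordan form
J =
  [3, 0, 0]
  [0, 4, 1]
  [0, 0, 4]
(up to reordering of blocks).

Per-block formulas:
  For a 1×1 block at λ = 3: exp(t · [3]) = [e^(3t)].
  For a 2×2 Jordan block J_2(4): exp(t · J_2(4)) = e^(4t)·(I + t·N), where N is the 2×2 nilpotent shift.

After assembling e^{tJ} and conjugating by P, we get:

e^{tM} =
  [-4*t*exp(4*t) - 2*exp(4*t) + 3*exp(3*t), 4*t*exp(4*t) + 2*exp(4*t) - 2*exp(3*t), 2*t*exp(4*t)]
  [-6*t*exp(4*t) - 3*exp(4*t) + 3*exp(3*t), 6*t*exp(4*t) + 3*exp(4*t) - 2*exp(3*t), 3*t*exp(4*t)]
  [4*t*exp(4*t), -4*t*exp(4*t), -2*t*exp(4*t) + exp(4*t)]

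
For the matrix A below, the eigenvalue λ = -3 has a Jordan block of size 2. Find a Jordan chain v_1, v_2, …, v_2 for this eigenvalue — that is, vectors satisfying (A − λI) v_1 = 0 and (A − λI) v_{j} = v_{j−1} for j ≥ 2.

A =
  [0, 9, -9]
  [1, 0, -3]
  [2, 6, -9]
A Jordan chain for λ = -3 of length 2:
v_1 = (3, 1, 2)ᵀ
v_2 = (1, 0, 0)ᵀ

Let N = A − (-3)·I. We want v_2 with N^2 v_2 = 0 but N^1 v_2 ≠ 0; then v_{j-1} := N · v_j for j = 2, …, 2.

Pick v_2 = (1, 0, 0)ᵀ.
Then v_1 = N · v_2 = (3, 1, 2)ᵀ.

Sanity check: (A − (-3)·I) v_1 = (0, 0, 0)ᵀ = 0. ✓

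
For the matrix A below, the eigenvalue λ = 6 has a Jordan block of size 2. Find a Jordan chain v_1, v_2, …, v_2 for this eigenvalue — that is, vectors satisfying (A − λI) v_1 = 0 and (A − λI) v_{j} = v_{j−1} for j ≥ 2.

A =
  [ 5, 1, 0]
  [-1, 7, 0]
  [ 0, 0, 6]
A Jordan chain for λ = 6 of length 2:
v_1 = (-1, -1, 0)ᵀ
v_2 = (1, 0, 0)ᵀ

Let N = A − (6)·I. We want v_2 with N^2 v_2 = 0 but N^1 v_2 ≠ 0; then v_{j-1} := N · v_j for j = 2, …, 2.

Pick v_2 = (1, 0, 0)ᵀ.
Then v_1 = N · v_2 = (-1, -1, 0)ᵀ.

Sanity check: (A − (6)·I) v_1 = (0, 0, 0)ᵀ = 0. ✓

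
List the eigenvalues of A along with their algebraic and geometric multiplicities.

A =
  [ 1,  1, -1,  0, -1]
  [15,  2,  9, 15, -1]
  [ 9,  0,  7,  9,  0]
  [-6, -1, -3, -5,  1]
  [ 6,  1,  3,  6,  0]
λ = 1: alg = 5, geom = 3

Step 1 — factor the characteristic polynomial to read off the algebraic multiplicities:
  χ_A(x) = (x - 1)^5

Step 2 — compute geometric multiplicities via the rank-nullity identity g(λ) = n − rank(A − λI):
  rank(A − (1)·I) = 2, so dim ker(A − (1)·I) = n − 2 = 3

Summary:
  λ = 1: algebraic multiplicity = 5, geometric multiplicity = 3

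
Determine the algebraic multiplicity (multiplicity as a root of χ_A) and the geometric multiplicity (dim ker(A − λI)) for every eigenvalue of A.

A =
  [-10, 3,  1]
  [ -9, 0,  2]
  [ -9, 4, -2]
λ = -4: alg = 3, geom = 1

Step 1 — factor the characteristic polynomial to read off the algebraic multiplicities:
  χ_A(x) = (x + 4)^3

Step 2 — compute geometric multiplicities via the rank-nullity identity g(λ) = n − rank(A − λI):
  rank(A − (-4)·I) = 2, so dim ker(A − (-4)·I) = n − 2 = 1

Summary:
  λ = -4: algebraic multiplicity = 3, geometric multiplicity = 1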